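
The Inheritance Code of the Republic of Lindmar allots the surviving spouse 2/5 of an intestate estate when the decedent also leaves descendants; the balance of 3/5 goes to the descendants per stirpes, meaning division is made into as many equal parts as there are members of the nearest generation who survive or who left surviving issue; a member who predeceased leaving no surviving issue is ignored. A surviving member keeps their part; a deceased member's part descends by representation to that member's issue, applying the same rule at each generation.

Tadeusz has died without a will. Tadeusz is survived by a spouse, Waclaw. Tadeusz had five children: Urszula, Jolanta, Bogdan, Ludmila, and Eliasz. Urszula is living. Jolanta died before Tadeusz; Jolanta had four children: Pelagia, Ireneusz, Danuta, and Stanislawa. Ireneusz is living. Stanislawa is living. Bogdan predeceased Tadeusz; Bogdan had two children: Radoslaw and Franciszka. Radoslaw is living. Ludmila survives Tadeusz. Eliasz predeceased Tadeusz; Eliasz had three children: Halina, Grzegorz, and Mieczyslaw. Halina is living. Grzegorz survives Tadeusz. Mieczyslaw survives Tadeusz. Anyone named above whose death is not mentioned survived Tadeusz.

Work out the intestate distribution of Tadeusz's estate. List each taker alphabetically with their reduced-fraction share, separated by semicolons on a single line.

Waclaw, as surviving spouse, takes 2/5.
The remaining 3/5 passes to Tadeusz's descendants per stirpes.
The 3/5 is divided into 5 equal shares of 3/25 among Urszula, Jolanta, Bogdan, Ludmila, Eliasz.
Urszula is living and takes 3/25.
Jolanta predeceased; the 3/25 allotted to Jolanta's branch passes to Jolanta's issue by representation.
The 3/25 is divided into 4 equal shares of 3/100 among Pelagia, Ireneusz, Danuta, Stanislawa.
Pelagia is living and takes 3/100.
Ireneusz is living and takes 3/100.
Danuta is living and takes 3/100.
Stanislawa is living and takes 3/100.
Bogdan predeceased; the 3/25 allotted to Bogdan's branch passes to Bogdan's issue by representation.
The 3/25 is divided into 2 equal shares of 3/50 among Radoslaw, Franciszka.
Radoslaw is living and takes 3/50.
Franciszka is living and takes 3/50.
Ludmila is living and takes 3/25.
Eliasz predeceased; the 3/25 allotted to Eliasz's branch passes to Eliasz's issue by representation.
The 3/25 is divided into 3 equal shares of 1/25 among Halina, Grzegorz, Mieczyslaw.
Halina is living and takes 1/25.
Grzegorz is living and takes 1/25.
Mieczyslaw is living and takes 1/25.

Danuta 3/100; Franciszka 3/50; Grzegorz 1/25; Halina 1/25; Ireneusz 3/100; Ludmila 3/25; Mieczyslaw 1/25; Pelagia 3/100; Radoslaw 3/50; Stanislawa 3/100; Urszula 3/25; Waclaw 2/5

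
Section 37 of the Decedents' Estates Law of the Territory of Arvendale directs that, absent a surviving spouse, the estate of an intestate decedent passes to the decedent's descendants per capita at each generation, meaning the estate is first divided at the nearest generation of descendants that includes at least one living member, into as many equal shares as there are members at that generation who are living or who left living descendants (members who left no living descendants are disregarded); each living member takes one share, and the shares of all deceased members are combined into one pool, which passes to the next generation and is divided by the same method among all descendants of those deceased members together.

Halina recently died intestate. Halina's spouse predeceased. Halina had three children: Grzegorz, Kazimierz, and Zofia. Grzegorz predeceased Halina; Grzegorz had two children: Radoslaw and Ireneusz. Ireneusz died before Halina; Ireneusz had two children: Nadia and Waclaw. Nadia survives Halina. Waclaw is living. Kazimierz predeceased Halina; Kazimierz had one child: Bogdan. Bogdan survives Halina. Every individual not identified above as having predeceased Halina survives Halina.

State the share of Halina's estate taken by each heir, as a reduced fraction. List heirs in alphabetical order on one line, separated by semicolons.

There is no surviving spouse, so the entire estate passes to Halina's descendants per capita at each generation.
At generation 1 (Grzegorz, Kazimierz, Zofia) there are 3 shares of (1)/3 = 1/3 each.
Living: Zofia — each takes 1/3.
Deceased: Grzegorz and Kazimierz. Their combined 2/3 is pooled and carried to generation 2.
At generation 2 (Radoslaw, Ireneusz, Bogdan) there are 3 shares of (2/3)/3 = 2/9 each.
Living: Radoslaw and Bogdan — each takes 2/9.
Deceased: Ireneusz. That 2/9 share is carried to generation 3.
At generation 3 (Nadia, Waclaw) there are 2 shares of (2/9)/2 = 1/9 each.
Living: Nadia and Waclaw — each takes 1/9.

Bogdan 2/9; Nadia 1/9; Radoslaw 2/9; Waclaw 1/9; Zofia 1/3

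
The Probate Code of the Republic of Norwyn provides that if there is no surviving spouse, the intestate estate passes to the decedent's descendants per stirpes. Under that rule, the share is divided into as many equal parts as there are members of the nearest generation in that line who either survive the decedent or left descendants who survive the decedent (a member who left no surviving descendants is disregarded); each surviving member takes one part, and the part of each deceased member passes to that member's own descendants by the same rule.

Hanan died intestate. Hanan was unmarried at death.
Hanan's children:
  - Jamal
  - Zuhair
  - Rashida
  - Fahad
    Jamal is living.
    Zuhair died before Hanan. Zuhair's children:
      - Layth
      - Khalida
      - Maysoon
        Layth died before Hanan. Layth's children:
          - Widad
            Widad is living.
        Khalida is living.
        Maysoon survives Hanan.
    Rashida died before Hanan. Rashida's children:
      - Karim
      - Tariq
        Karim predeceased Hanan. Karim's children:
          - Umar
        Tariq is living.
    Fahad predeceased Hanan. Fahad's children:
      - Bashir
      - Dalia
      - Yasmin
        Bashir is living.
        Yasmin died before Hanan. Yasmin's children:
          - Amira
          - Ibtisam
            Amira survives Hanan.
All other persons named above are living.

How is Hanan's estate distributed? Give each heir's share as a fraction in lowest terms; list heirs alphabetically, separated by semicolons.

Amira 1/24; Bashir 1/12; Dalia 1/12; Ibtisam 1/24; Jamal 1/4; Khalida 1/12; Maysoon 1/12; Tariq 1/8; Umar 1/8; Widad 1/12

There is no surviving spouse, so the entire estate passes to Hanan's descendants per stirpes.
The estate is divided into 4 equal shares of 1/4 among Jamal, Zuhair, Rashida, Fahad.
Jamal is living and takes 1/4.
Zuhair predeceased; the 1/4 allotted to Zuhair's branch passes to Zuhair's issue by representation.
The 1/4 is divided into 3 equal shares of 1/12 among Layth, Khalida, Maysoon.
Layth predeceased; the 1/12 allotted to Layth's branch passes to Layth's issue by representation.
Widad is the sole taker at this level and receives the full 1/12.
Khalida is living and takes 1/12.
Maysoon is living and takes 1/12.
Rashida predeceased; the 1/4 allotted to Rashida's branch passes to Rashida's issue by representation.
The 1/4 is divided into 2 equal shares of 1/8 among Karim, Tariq.
Karim predeceased; the 1/8 allotted to Karim's branch passes to Karim's issue by representation.
Umar is the sole taker at this level and receives the full 1/8.
Tariq is living and takes 1/8.
Fahad predeceased; the 1/4 allotted to Fahad's branch passes to Fahad's issue by representation.
The 1/4 is divided into 3 equal shares of 1/12 among Bashir, Dalia, Yasmin.
Bashir is living and takes 1/12.
Dalia is living and takes 1/12.
Yasmin predeceased; the 1/12 allotted to Yasmin's branch passes to Yasmin's issue by representation.
The 1/12 is divided into 2 equal shares of 1/24 among Amira, Ibtisam.
Amira is living and takes 1/24.
Ibtisam is living and takes 1/24.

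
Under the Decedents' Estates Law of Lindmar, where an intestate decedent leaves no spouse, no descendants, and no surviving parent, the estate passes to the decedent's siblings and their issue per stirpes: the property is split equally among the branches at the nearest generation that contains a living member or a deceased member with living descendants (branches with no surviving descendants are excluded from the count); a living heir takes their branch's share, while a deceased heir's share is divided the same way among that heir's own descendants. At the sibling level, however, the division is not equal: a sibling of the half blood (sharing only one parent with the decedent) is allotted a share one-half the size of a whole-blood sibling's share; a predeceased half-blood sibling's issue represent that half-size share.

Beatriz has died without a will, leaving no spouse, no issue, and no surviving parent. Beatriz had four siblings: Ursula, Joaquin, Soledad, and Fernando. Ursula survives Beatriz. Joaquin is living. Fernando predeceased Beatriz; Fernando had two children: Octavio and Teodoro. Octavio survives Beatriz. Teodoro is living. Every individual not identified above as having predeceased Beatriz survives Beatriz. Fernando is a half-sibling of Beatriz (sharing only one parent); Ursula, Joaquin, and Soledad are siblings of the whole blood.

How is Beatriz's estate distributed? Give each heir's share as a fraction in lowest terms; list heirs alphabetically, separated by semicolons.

Joaquin 2/7; Octavio 1/14; Soledad 2/7; Teodoro 1/14; Ursula 2/7

No spouse, descendants, or parent survives, so the estate passes to Beatriz's siblings per stirpes.
Half-blood siblings count for one-half the weight of whole-blood siblings at the initial division.
Dividing 1 in proportion to weights (total weight 7/2): Ursula (weight 1) → 2/7; Joaquin (weight 1) → 2/7; Soledad (weight 1) → 2/7; Fernando (weight 1/2) → 1/7.
Ursula is living and takes 2/7.
Joaquin is living and takes 2/7.
Soledad is living and takes 2/7.
Fernando predeceased; the 1/7 allotted to Fernando's branch passes to Fernando's issue by representation.
The 1/7 is divided into 2 equal shares of 1/14 among Octavio, Teodoro.
Octavio is living and takes 1/14.
Teodoro is living and takes 1/14.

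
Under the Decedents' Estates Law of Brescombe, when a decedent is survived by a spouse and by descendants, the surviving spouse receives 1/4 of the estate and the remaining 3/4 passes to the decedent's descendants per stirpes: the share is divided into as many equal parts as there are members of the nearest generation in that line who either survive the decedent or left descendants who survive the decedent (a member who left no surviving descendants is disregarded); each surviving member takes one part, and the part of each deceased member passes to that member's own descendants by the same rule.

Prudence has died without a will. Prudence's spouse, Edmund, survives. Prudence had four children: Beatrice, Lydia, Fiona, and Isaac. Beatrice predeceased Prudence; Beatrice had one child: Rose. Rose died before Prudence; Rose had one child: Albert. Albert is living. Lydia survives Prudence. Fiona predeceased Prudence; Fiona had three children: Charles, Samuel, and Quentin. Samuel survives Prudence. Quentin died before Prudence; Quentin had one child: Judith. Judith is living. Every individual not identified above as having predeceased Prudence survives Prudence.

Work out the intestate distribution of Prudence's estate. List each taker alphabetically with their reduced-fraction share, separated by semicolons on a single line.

Albert 3/16; Charles 1/16; Edmund 1/4; Isaac 3/16; Judith 1/16; Lydia 3/16; Samuel 1/16

Edmund, as surviving spouse, takes 1/4.
The remaining 3/4 passes to Prudence's descendants per stirpes.
The 3/4 is divided into 4 equal shares of 3/16 among Beatrice, Lydia, Fiona, Isaac.
Beatrice predeceased; the 3/16 allotted to Beatrice's branch passes to Beatrice's issue by representation.
Rose's line is the sole branch at this level, so the full 3/16 passes to Rose's issue by representation.
Albert is the sole taker at this level and receives the full 3/16.
Lydia is living and takes 3/16.
Fiona predeceased; the 3/16 allotted to Fiona's branch passes to Fiona's issue by representation.
The 3/16 is divided into 3 equal shares of 1/16 among Charles, Samuel, Quentin.
Charles is living and takes 1/16.
Samuel is living and takes 1/16.
Quentin predeceased; the 1/16 allotted to Quentin's branch passes to Quentin's issue by representation.
Judith is the sole taker at this level and receives the full 1/16.
Isaac is living and takes 3/16.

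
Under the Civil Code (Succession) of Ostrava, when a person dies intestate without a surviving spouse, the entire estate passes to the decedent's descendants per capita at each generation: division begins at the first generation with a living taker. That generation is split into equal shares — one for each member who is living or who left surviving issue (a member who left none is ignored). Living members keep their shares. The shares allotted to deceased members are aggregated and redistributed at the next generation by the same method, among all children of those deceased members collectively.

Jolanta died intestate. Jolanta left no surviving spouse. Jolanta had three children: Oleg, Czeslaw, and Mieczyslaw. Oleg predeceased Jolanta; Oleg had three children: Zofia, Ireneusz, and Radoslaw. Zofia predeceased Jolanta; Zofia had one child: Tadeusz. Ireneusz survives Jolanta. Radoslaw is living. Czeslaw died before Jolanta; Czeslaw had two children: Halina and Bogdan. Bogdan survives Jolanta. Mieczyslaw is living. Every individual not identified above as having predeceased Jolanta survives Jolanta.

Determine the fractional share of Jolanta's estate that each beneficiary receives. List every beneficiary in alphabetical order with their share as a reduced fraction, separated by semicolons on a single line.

There is no surviving spouse, so the entire estate passes to Jolanta's descendants per capita at each generation.
At generation 1 (Oleg, Czeslaw, Mieczyslaw) there are 3 shares of (1)/3 = 1/3 each.
Living: Mieczyslaw — each takes 1/3.
Deceased: Oleg and Czeslaw. Their combined 2/3 is pooled and carried to generation 2.
At generation 2 (Zofia, Ireneusz, Radoslaw, Halina, Bogdan) there are 5 shares of (2/3)/5 = 2/15 each.
Living: Ireneusz, Radoslaw, Halina, and Bogdan — each takes 2/15.
Deceased: Zofia. That 2/15 share is carried to generation 3.
At generation 3 (Tadeusz) there are 1 shares of (2/15)/1 = 2/15 each.
Living: Tadeusz — each takes 2/15.

Bogdan 2/15; Halina 2/15; Ireneusz 2/15; Mieczyslaw 1/3; Radoslaw 2/15; Tadeusz 2/15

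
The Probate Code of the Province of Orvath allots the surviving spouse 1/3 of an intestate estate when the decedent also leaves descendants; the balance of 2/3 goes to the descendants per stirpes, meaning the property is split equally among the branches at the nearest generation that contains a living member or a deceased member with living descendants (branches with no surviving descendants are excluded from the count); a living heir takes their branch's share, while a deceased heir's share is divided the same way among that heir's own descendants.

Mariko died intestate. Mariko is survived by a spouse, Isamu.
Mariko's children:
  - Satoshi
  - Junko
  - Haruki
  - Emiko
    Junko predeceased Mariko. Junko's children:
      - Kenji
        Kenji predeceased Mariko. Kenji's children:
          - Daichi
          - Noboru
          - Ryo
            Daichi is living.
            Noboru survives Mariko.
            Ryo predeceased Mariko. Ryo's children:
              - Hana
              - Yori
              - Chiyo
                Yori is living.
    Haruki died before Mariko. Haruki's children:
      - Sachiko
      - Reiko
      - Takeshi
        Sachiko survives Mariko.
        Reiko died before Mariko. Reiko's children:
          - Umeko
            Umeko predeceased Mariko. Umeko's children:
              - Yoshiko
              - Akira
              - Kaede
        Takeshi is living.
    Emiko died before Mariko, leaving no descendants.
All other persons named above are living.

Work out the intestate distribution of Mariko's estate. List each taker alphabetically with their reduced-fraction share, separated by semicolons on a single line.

Isamu, as surviving spouse, takes 1/3.
The remaining 2/3 passes to Mariko's descendants per stirpes.
Emiko left no surviving issue, so that branch lapses and is disregarded.
The 2/3 is divided into 3 equal shares of 2/9 among Satoshi, Junko, Haruki.
Satoshi is living and takes 2/9.
Junko predeceased; the 2/9 allotted to Junko's branch passes to Junko's issue by representation.
Kenji's line is the sole branch at this level, so the full 2/9 passes to Kenji's issue by representation.
The 2/9 is divided into 3 equal shares of 2/27 among Daichi, Noboru, Ryo.
Daichi is living and takes 2/27.
Noboru is living and takes 2/27.
Ryo predeceased; the 2/27 allotted to Ryo's branch passes to Ryo's issue by representation.
The 2/27 is divided into 3 equal shares of 2/81 among Hana, Yori, Chiyo.
Hana is living and takes 2/81.
Yori is living and takes 2/81.
Chiyo is living and takes 2/81.
Haruki predeceased; the 2/9 allotted to Haruki's branch passes to Haruki's issue by representation.
The 2/9 is divided into 3 equal shares of 2/27 among Sachiko, Reiko, Takeshi.
Sachiko is living and takes 2/27.
Reiko predeceased; the 2/27 allotted to Reiko's branch passes to Reiko's issue by representation.
Umeko's line is the sole branch at this level, so the full 2/27 passes to Umeko's issue by representation.
The 2/27 is divided into 3 equal shares of 2/81 among Yoshiko, Akira, Kaede.
Yoshiko is living and takes 2/81.
Akira is living and takes 2/81.
Kaede is living and takes 2/81.
Takeshi is living and takes 2/27.

Akira 2/81; Chiyo 2/81; Daichi 2/27; Hana 2/81; Isamu 1/3; Kaede 2/81; Noboru 2/27; Sachiko 2/27; Satoshi 2/9; Takeshi 2/27; Yori 2/81; Yoshiko 2/81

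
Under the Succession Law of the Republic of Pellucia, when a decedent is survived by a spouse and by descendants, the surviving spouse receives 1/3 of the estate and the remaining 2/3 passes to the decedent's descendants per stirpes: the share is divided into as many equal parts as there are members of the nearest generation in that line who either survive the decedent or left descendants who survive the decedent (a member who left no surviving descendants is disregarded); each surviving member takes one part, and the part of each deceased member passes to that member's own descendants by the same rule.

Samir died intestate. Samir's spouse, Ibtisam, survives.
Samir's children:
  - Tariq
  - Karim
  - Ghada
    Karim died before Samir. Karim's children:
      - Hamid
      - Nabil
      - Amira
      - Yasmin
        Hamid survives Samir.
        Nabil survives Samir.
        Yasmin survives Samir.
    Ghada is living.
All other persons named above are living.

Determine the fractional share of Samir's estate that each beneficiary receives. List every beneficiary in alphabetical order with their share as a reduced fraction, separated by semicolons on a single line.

Ibtisam, as surviving spouse, takes 1/3.
The remaining 2/3 passes to Samir's descendants per stirpes.
The 2/3 is divided into 3 equal shares of 2/9 among Tariq, Karim, Ghada.
Tariq is living and takes 2/9.
Karim predeceased; the 2/9 allotted to Karim's branch passes to Karim's issue by representation.
The 2/9 is divided into 4 equal shares of 1/18 among Hamid, Nabil, Amira, Yasmin.
Hamid is living and takes 1/18.
Nabil is living and takes 1/18.
Amira is living and takes 1/18.
Yasmin is living and takes 1/18.
Ghada is living and takes 2/9.

Amira 1/18; Ghada 2/9; Hamid 1/18; Ibtisam 1/3; Nabil 1/18; Tariq 2/9; Yasmin 1/18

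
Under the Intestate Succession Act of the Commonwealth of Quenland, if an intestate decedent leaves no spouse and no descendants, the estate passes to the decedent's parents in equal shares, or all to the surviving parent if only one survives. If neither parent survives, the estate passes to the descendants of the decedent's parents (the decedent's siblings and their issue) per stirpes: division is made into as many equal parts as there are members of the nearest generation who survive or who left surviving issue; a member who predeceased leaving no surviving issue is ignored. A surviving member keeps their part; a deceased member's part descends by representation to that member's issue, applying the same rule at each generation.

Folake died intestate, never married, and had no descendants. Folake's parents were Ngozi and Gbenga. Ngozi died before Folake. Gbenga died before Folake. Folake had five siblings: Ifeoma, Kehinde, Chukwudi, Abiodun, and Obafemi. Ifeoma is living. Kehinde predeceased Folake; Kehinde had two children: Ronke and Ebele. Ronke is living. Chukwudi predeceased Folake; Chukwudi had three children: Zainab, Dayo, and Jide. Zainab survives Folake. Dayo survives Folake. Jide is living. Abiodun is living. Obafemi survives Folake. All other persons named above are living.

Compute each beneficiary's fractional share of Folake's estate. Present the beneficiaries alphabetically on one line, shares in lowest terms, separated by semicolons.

Neither parent survives and there are no descendants, so the estate passes to Folake's siblings and their issue per stirpes.
The estate is divided into 5 equal shares of 1/5 among Ifeoma, Kehinde, Chukwudi, Abiodun, Obafemi.
Ifeoma is living and takes 1/5.
Kehinde predeceased; the 1/5 allotted to Kehinde's branch passes to Kehinde's issue by representation.
The 1/5 is divided into 2 equal shares of 1/10 among Ronke, Ebele.
Ronke is living and takes 1/10.
Ebele is living and takes 1/10.
Chukwudi predeceased; the 1/5 allotted to Chukwudi's branch passes to Chukwudi's issue by representation.
The 1/5 is divided into 3 equal shares of 1/15 among Zainab, Dayo, Jide.
Zainab is living and takes 1/15.
Dayo is living and takes 1/15.
Jide is living and takes 1/15.
Abiodun is living and takes 1/5.
Obafemi is living and takes 1/5.

Abiodun 1/5; Dayo 1/15; Ebele 1/10; Ifeoma 1/5; Jide 1/15; Obafemi 1/5; Ronke 1/10; Zainab 1/15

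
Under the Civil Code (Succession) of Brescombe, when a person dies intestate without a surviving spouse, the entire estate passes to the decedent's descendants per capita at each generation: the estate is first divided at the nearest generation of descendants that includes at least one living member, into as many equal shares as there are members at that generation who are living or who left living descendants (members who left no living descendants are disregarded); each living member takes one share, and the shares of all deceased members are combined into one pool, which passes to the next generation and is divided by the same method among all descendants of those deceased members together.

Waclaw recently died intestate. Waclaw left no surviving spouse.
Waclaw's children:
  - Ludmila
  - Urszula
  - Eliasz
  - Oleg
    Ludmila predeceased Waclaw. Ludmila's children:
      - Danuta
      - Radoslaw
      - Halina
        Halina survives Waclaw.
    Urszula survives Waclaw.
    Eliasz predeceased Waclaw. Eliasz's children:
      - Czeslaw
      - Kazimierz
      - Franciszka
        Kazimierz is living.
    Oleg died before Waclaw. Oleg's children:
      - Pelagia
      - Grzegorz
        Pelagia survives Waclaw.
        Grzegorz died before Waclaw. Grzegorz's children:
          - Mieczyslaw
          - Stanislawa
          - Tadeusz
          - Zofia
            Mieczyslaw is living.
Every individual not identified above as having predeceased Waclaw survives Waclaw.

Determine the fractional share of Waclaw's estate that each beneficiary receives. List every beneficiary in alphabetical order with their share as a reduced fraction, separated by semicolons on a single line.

Czeslaw 3/32; Danuta 3/32; Franciszka 3/32; Halina 3/32; Kazimierz 3/32; Mieczyslaw 3/128; Pelagia 3/32; Radoslaw 3/32; Stanislawa 3/128; Tadeusz 3/128; Urszula 1/4; Zofia 3/128

There is no surviving spouse, so the entire estate passes to Waclaw's descendants per capita at each generation.
At generation 1 (Ludmila, Urszula, Eliasz, Oleg) there are 4 shares of (1)/4 = 1/4 each.
Living: Urszula — each takes 1/4.
Deceased: Ludmila, Eliasz, and Oleg. Their combined 3/4 is pooled and carried to generation 2.
At generation 2 (Danuta, Radoslaw, Halina, Czeslaw, Kazimierz, Franciszka, Pelagia, Grzegorz) there are 8 shares of (3/4)/8 = 3/32 each.
Living: Danuta, Radoslaw, Halina, Czeslaw, Kazimierz, Franciszka, and Pelagia — each takes 3/32.
Deceased: Grzegorz. That 3/32 share is carried to generation 3.
At generation 3 (Mieczyslaw, Stanislawa, Tadeusz, Zofia) there are 4 shares of (3/32)/4 = 3/128 each.
Living: Mieczyslaw, Stanislawa, Tadeusz, and Zofia — each takes 3/128.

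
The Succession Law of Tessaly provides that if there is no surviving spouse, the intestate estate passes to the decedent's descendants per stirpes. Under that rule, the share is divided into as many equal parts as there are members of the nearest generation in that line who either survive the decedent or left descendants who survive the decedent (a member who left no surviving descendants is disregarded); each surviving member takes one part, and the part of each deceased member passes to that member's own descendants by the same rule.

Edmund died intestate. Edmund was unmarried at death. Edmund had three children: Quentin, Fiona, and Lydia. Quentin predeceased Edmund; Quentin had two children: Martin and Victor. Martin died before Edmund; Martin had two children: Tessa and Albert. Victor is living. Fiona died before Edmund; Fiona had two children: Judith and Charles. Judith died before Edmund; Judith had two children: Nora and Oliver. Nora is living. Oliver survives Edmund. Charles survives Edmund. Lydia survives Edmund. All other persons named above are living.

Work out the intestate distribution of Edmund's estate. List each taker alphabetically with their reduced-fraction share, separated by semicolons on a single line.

There is no surviving spouse, so the entire estate passes to Edmund's descendants per stirpes.
The estate is divided into 3 equal shares of 1/3 among Quentin, Fiona, Lydia.
Quentin predeceased; the 1/3 allotted to Quentin's branch passes to Quentin's issue by representation.
The 1/3 is divided into 2 equal shares of 1/6 among Martin, Victor.
Martin predeceased; the 1/6 allotted to Martin's branch passes to Martin's issue by representation.
The 1/6 is divided into 2 equal shares of 1/12 among Tessa, Albert.
Tessa is living and takes 1/12.
Albert is living and takes 1/12.
Victor is living and takes 1/6.
Fiona predeceased; the 1/3 allotted to Fiona's branch passes to Fiona's issue by representation.
The 1/3 is divided into 2 equal shares of 1/6 among Judith, Charles.
Judith predeceased; the 1/6 allotted to Judith's branch passes to Judith's issue by representation.
The 1/6 is divided into 2 equal shares of 1/12 among Nora, Oliver.
Nora is living and takes 1/12.
Oliver is living and takes 1/12.
Charles is living and takes 1/6.
Lydia is living and takes 1/3.

Albert 1/12; Charles 1/6; Lydia 1/3; Nora 1/12; Oliver 1/12; Tessa 1/12; Victor 1/6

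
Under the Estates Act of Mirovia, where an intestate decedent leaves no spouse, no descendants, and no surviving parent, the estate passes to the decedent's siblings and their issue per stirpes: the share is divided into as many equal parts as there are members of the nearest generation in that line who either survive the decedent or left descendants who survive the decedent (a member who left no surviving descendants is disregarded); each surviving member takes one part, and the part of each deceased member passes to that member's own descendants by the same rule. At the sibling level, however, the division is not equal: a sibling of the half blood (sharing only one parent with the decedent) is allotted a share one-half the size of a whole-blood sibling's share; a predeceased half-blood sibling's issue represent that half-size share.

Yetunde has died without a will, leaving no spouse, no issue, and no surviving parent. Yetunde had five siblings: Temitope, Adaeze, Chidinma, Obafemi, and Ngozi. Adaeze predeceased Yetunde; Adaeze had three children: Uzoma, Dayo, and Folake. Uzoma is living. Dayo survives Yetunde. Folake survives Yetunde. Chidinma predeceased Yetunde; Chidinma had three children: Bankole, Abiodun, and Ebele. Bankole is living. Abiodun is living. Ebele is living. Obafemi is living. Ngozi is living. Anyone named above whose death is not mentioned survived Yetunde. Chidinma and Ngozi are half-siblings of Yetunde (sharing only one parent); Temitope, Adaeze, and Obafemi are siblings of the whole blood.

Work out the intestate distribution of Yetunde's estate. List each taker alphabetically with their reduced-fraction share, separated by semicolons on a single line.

Abiodun 1/24; Bankole 1/24; Dayo 1/12; Ebele 1/24; Folake 1/12; Ngozi 1/8; Obafemi 1/4; Temitope 1/4; Uzoma 1/12

No spouse, descendants, or parent survives, so the estate passes to Yetunde's siblings per stirpes.
Half-blood siblings count for one-half the weight of whole-blood siblings at the initial division.
Dividing 1 in proportion to weights (total weight 4): Temitope (weight 1) → 1/4; Adaeze (weight 1) → 1/4; Chidinma (weight 1/2) → 1/8; Obafemi (weight 1) → 1/4; Ngozi (weight 1/2) → 1/8.
Temitope is living and takes 1/4.
Adaeze predeceased; the 1/4 allotted to Adaeze's branch passes to Adaeze's issue by representation.
The 1/4 is divided into 3 equal shares of 1/12 among Uzoma, Dayo, Folake.
Uzoma is living and takes 1/12.
Dayo is living and takes 1/12.
Folake is living and takes 1/12.
Chidinma predeceased; the 1/8 allotted to Chidinma's branch passes to Chidinma's issue by representation.
The 1/8 is divided into 3 equal shares of 1/24 among Bankole, Abiodun, Ebele.
Bankole is living and takes 1/24.
Abiodun is living and takes 1/24.
Ebele is living and takes 1/24.
Obafemi is living and takes 1/4.
Ngozi is living and takes 1/8.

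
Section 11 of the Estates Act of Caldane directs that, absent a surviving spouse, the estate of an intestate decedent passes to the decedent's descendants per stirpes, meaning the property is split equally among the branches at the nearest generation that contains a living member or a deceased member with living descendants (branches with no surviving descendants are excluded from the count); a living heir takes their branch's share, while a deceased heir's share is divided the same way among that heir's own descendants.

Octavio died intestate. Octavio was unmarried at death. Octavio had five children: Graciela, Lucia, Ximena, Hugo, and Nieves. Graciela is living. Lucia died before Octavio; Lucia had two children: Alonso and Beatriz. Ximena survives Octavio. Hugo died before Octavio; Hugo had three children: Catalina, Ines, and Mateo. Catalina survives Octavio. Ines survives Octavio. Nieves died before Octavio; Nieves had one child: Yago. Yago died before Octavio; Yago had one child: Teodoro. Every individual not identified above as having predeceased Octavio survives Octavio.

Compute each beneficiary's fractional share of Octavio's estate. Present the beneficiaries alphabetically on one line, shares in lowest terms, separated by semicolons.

There is no surviving spouse, so the entire estate passes to Octavio's descendants per stirpes.
The estate is divided into 5 equal shares of 1/5 among Graciela, Lucia, Ximena, Hugo, Nieves.
Graciela is living and takes 1/5.
Lucia predeceased; the 1/5 allotted to Lucia's branch passes to Lucia's issue by representation.
The 1/5 is divided into 2 equal shares of 1/10 among Alonso, Beatriz.
Alonso is living and takes 1/10.
Beatriz is living and takes 1/10.
Ximena is living and takes 1/5.
Hugo predeceased; the 1/5 allotted to Hugo's branch passes to Hugo's issue by representation.
The 1/5 is divided into 3 equal shares of 1/15 among Catalina, Ines, Mateo.
Catalina is living and takes 1/15.
Ines is living and takes 1/15.
Mateo is living and takes 1/15.
Nieves predeceased; the 1/5 allotted to Nieves's branch passes to Nieves's issue by representation.
Yago's line is the sole branch at this level, so the full 1/5 passes to Yago's issue by representation.
Teodoro is the sole taker at this level and receives the full 1/5.

Alonso 1/10; Beatriz 1/10; Catalina 1/15; Graciela 1/5; Ines 1/15; Mateo 1/15; Teodoro 1/5; Ximena 1/5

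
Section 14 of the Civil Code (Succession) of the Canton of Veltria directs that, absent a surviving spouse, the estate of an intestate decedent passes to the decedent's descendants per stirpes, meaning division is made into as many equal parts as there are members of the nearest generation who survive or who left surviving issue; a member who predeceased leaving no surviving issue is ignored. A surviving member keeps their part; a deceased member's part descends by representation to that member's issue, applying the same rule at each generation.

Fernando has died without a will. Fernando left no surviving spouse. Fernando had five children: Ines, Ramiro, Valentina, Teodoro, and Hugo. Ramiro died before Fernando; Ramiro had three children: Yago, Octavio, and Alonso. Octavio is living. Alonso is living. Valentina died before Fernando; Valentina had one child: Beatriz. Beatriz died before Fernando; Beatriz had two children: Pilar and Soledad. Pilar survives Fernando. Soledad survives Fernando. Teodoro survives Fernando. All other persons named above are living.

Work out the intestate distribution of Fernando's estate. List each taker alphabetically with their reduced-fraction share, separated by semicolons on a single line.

Alonso 1/15; Hugo 1/5; Ines 1/5; Octavio 1/15; Pilar 1/10; Soledad 1/10; Teodoro 1/5; Yago 1/15

There is no surviving spouse, so the entire estate passes to Fernando's descendants per stirpes.
The estate is divided into 5 equal shares of 1/5 among Ines, Ramiro, Valentina, Teodoro, Hugo.
Ines is living and takes 1/5.
Ramiro predeceased; the 1/5 allotted to Ramiro's branch passes to Ramiro's issue by representation.
The 1/5 is divided into 3 equal shares of 1/15 among Yago, Octavio, Alonso.
Yago is living and takes 1/15.
Octavio is living and takes 1/15.
Alonso is living and takes 1/15.
Valentina predeceased; the 1/5 allotted to Valentina's branch passes to Valentina's issue by representation.
Beatriz's line is the sole branch at this level, so the full 1/5 passes to Beatriz's issue by representation.
The 1/5 is divided into 2 equal shares of 1/10 among Pilar, Soledad.
Pilar is living and takes 1/10.
Soledad is living and takes 1/10.
Teodoro is living and takes 1/5.
Hugo is living and takes 1/5.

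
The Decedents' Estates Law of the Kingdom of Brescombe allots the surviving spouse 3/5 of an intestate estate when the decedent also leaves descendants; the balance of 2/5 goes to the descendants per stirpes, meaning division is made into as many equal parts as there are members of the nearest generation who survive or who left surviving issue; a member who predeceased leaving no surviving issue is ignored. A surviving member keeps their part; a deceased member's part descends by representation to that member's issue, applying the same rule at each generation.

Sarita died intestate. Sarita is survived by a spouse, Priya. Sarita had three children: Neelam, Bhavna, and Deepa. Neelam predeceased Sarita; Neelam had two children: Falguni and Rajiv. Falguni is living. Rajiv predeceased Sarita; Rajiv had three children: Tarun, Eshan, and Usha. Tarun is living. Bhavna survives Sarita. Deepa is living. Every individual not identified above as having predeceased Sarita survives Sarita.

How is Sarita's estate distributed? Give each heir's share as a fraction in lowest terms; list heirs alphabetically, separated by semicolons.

Bhavna 2/15; Deepa 2/15; Eshan 1/45; Falguni 1/15; Priya 3/5; Tarun 1/45; Usha 1/45

Priya, as surviving spouse, takes 3/5.
The remaining 2/5 passes to Sarita's descendants per stirpes.
The 2/5 is divided into 3 equal shares of 2/15 among Neelam, Bhavna, Deepa.
Neelam predeceased; the 2/15 allotted to Neelam's branch passes to Neelam's issue by representation.
The 2/15 is divided into 2 equal shares of 1/15 among Falguni, Rajiv.
Falguni is living and takes 1/15.
Rajiv predeceased; the 1/15 allotted to Rajiv's branch passes to Rajiv's issue by representation.
The 1/15 is divided into 3 equal shares of 1/45 among Tarun, Eshan, Usha.
Tarun is living and takes 1/45.
Eshan is living and takes 1/45.
Usha is living and takes 1/45.
Bhavna is living and takes 2/15.
Deepa is living and takes 2/15.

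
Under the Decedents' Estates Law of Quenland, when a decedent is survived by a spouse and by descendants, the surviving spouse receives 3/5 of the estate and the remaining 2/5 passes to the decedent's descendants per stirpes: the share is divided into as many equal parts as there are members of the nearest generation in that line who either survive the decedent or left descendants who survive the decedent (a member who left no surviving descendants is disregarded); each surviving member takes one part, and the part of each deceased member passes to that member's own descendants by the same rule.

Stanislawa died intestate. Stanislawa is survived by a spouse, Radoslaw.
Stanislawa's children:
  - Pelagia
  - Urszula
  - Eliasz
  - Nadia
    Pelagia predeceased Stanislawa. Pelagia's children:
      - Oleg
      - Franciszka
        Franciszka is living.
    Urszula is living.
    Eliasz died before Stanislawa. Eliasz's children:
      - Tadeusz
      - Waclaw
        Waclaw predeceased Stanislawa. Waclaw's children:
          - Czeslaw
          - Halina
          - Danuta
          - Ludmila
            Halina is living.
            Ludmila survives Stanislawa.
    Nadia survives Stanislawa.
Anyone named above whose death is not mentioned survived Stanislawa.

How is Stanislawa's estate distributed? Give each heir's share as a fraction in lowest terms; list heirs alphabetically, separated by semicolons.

Radoslaw, as surviving spouse, takes 3/5.
The remaining 2/5 passes to Stanislawa's descendants per stirpes.
The 2/5 is divided into 4 equal shares of 1/10 among Pelagia, Urszula, Eliasz, Nadia.
Pelagia predeceased; the 1/10 allotted to Pelagia's branch passes to Pelagia's issue by representation.
The 1/10 is divided into 2 equal shares of 1/20 among Oleg, Franciszka.
Oleg is living and takes 1/20.
Franciszka is living and takes 1/20.
Urszula is living and takes 1/10.
Eliasz predeceased; the 1/10 allotted to Eliasz's branch passes to Eliasz's issue by representation.
The 1/10 is divided into 2 equal shares of 1/20 among Tadeusz, Waclaw.
Tadeusz is living and takes 1/20.
Waclaw predeceased; the 1/20 allotted to Waclaw's branch passes to Waclaw's issue by representation.
The 1/20 is divided into 4 equal shares of 1/80 among Czeslaw, Halina, Danuta, Ludmila.
Czeslaw is living and takes 1/80.
Halina is living and takes 1/80.
Danuta is living and takes 1/80.
Ludmila is living and takes 1/80.
Nadia is living and takes 1/10.

Czeslaw 1/80; Danuta 1/80; Franciszka 1/20; Halina 1/80; Ludmila 1/80; Nadia 1/10; Oleg 1/20; Radoslaw 3/5; Tadeusz 1/20; Urszula 1/10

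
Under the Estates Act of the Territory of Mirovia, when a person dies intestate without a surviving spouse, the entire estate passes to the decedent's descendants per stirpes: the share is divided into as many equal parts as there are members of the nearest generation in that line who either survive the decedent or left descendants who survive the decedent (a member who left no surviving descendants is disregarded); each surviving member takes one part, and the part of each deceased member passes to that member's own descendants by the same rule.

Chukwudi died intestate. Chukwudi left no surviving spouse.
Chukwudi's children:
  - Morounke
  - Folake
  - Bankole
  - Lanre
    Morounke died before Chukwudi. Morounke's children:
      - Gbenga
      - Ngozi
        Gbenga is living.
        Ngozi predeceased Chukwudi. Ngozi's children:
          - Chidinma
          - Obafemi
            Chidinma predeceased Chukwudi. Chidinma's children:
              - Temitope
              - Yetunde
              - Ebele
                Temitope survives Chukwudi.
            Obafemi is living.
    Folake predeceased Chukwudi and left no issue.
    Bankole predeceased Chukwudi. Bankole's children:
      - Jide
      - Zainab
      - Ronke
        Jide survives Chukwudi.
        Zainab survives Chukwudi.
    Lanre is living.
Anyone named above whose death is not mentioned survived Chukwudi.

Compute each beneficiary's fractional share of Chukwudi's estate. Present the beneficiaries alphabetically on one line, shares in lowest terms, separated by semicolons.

Ebele 1/36; Gbenga 1/6; Jide 1/9; Lanre 1/3; Obafemi 1/12; Ronke 1/9; Temitope 1/36; Yetunde 1/36; Zainab 1/9

There is no surviving spouse, so the entire estate passes to Chukwudi's descendants per stirpes.
Folake left no surviving issue, so that branch lapses and is disregarded.
The estate is divided into 3 equal shares of 1/3 among Morounke, Bankole, Lanre.
Morounke predeceased; the 1/3 allotted to Morounke's branch passes to Morounke's issue by representation.
The 1/3 is divided into 2 equal shares of 1/6 among Gbenga, Ngozi.
Gbenga is living and takes 1/6.
Ngozi predeceased; the 1/6 allotted to Ngozi's branch passes to Ngozi's issue by representation.
The 1/6 is divided into 2 equal shares of 1/12 among Chidinma, Obafemi.
Chidinma predeceased; the 1/12 allotted to Chidinma's branch passes to Chidinma's issue by representation.
The 1/12 is divided into 3 equal shares of 1/36 among Temitope, Yetunde, Ebele.
Temitope is living and takes 1/36.
Yetunde is living and takes 1/36.
Ebele is living and takes 1/36.
Obafemi is living and takes 1/12.
Bankole predeceased; the 1/3 allotted to Bankole's branch passes to Bankole's issue by representation.
The 1/3 is divided into 3 equal shares of 1/9 among Jide, Zainab, Ronke.
Jide is living and takes 1/9.
Zainab is living and takes 1/9.
Ronke is living and takes 1/9.
Lanre is living and takes 1/3.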